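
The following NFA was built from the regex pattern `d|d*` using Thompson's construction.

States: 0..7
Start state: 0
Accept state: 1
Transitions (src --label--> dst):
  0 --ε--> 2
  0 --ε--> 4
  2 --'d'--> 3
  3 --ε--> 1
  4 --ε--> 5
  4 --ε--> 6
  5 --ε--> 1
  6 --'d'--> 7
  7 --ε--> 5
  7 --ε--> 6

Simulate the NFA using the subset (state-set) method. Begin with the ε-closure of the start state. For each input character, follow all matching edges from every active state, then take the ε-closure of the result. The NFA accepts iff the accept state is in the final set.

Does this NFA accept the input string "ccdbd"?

initial (ε-close {0}): {0,1,2,4,5,6}
'c' @ 1: {}  — state set empty
rest 'cdbd' ignored (set empty)
after full input: {}  (accept=1 not in)

Answer: REJECT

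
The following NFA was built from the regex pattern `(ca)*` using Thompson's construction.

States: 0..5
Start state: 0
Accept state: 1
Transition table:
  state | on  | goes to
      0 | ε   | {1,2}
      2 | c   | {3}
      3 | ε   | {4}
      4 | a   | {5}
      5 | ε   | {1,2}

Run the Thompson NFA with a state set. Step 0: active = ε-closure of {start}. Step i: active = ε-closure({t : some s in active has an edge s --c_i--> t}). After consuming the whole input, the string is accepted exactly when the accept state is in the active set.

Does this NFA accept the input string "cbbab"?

Answer: REJECT

Steps:
start: ε-closure({0}) = {0,1,2}
'c' @ 1: {3,4}
'b' @ 2: {}  — dead — no transitions
rest 'bab' ignored (set empty)
final: {}; accept 1 not in set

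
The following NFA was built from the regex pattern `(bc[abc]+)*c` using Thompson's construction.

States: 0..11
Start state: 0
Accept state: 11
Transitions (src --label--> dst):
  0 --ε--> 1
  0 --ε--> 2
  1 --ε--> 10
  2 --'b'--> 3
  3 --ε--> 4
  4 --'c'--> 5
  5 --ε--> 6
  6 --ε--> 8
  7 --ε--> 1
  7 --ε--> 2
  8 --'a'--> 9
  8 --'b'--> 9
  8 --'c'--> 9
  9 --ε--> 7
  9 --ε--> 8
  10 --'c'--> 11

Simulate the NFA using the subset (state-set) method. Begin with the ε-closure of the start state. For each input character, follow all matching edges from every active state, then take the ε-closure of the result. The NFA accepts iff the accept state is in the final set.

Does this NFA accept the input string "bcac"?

Answer: ACCEPT

Trace:
S₀ = ε-closure({0}) = {0,1,2,10}
'b' @ 1: {3,4}
'c' @ 2: {5,6,8}
'a' @ 3: {1,2,7,8,9,10}
'c' @ 4: {1,2,7,8,9,10,11}  [accepting]
final: {1,2,7,8,9,10,11}; accept 11 in set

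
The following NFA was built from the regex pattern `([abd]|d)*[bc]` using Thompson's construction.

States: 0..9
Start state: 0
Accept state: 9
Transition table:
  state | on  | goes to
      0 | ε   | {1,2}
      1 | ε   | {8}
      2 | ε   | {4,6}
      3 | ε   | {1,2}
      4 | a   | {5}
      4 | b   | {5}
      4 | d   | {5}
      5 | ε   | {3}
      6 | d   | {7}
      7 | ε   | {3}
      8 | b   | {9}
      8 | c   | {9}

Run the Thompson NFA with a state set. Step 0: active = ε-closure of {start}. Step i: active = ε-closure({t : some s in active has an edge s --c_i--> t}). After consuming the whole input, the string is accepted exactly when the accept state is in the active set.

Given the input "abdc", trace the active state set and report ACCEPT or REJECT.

Answer: ACCEPT

Steps:
S₀ = ε-closure({0}) = {0,1,2,4,6,8}
'a' @ 1: {1,2,3,4,5,6,8}
'b' @ 2: {1,2,3,4,5,6,8,9}  ✓accept
'd' @ 3: {1,2,3,4,5,6,7,8}
'c' @ 4: {9}  ✓accept
final: {9}; accept 9 in set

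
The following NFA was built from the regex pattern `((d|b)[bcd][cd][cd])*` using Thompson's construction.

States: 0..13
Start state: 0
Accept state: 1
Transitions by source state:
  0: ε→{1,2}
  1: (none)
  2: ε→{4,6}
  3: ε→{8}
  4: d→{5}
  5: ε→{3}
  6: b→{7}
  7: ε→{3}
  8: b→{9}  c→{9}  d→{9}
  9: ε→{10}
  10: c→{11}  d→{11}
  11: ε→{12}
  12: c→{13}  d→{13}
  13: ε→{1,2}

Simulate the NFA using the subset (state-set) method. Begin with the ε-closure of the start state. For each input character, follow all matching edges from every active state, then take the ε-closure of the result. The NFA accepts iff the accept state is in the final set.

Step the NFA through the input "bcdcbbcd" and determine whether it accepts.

start: ε-closure({0}) = {0,1,2,4,6}
'b' @ 1: {3,7,8}
'c' @ 2: {9,10}
'd' @ 3: {11,12}
'c' @ 4: {1,2,4,6,13}  [accepting]
'b' @ 5: {3,7,8}
'b' @ 6: {9,10}
'c' @ 7: {11,12}
'd' @ 8: {1,2,4,6,13}  [accepting]
end set {1,2,4,6,13} — state 1 in

Answer: ACCEPT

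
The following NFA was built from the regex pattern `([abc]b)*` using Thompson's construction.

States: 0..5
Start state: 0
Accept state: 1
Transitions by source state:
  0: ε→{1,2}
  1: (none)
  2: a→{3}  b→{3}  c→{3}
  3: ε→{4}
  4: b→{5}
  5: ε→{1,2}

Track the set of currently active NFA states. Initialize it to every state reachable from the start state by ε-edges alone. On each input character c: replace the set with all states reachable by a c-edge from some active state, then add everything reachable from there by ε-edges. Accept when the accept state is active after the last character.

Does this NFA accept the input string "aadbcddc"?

Answer: REJECT

Derivation:
S₀ = ε-closure({0}) = {0,1,2}
'a' @ 1: {3,4}
'a' @ 2: {}  — no active states
rest 'dbcddc' ignored (set empty)
final: {}; accept 1 not in set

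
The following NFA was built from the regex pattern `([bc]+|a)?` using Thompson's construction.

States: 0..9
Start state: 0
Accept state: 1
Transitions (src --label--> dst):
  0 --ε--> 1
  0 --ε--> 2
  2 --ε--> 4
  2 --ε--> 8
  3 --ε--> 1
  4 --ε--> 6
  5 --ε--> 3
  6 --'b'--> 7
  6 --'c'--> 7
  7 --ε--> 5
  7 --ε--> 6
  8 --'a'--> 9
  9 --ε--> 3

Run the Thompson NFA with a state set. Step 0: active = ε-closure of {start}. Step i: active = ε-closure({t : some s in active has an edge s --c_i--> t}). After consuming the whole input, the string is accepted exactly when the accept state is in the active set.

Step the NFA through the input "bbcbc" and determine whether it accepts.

start: ε-closure({0}) = {0,1,2,4,6,8}
'b' @ 1: {1,3,5,6,7}  [accepting]
'b' @ 2: {1,3,5,6,7}  [accepting]
'c' @ 3: {1,3,5,6,7}  [accepting]
'b' @ 4: {1,3,5,6,7}  [accepting]
'c' @ 5: {1,3,5,6,7}  [accepting]
final: {1,3,5,6,7}; accept 1 in set

Answer: ACCEPT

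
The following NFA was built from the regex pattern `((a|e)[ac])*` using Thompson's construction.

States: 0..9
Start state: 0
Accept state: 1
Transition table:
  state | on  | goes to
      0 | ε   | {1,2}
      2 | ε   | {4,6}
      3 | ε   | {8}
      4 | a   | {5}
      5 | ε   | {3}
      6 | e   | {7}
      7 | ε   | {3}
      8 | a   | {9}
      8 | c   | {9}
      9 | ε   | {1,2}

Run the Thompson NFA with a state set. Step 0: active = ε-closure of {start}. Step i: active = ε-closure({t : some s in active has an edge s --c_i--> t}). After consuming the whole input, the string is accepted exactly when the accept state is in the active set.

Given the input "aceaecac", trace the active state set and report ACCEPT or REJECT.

S₀ = ε-closure({0}) = {0,1,2,4,6}
'a' @ 1: {3,5,8}
'c' @ 2: {1,2,4,6,9}  (accept∈set)
'e' @ 3: {3,7,8}
'a' @ 4: {1,2,4,6,9}  (accept∈set)
'e' @ 5: {3,7,8}
'c' @ 6: {1,2,4,6,9}  (accept∈set)
'a' @ 7: {3,5,8}
'c' @ 8: {1,2,4,6,9}  (accept∈set)
final: {1,2,4,6,9}; accept 1 in set

Answer: ACCEPT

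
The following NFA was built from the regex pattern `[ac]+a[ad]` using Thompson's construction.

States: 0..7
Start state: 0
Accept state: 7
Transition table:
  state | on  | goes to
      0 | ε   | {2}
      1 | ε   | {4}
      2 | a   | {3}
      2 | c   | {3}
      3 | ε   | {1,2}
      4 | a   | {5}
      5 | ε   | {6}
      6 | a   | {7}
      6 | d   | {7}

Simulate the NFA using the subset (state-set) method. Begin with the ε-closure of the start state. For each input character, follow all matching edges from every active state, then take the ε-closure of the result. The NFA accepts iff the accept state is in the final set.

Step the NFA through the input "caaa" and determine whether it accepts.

start: ε-closure({0}) = {0,2}
'c' @ 1: {1,2,3,4}
'a' @ 2: {1,2,3,4,5,6}
'a' @ 3: {1,2,3,4,5,6,7}  [accepting]
'a' @ 4: {1,2,3,4,5,6,7}  [accepting]
end set {1,2,3,4,5,6,7} — state 7 in

Answer: ACCEPT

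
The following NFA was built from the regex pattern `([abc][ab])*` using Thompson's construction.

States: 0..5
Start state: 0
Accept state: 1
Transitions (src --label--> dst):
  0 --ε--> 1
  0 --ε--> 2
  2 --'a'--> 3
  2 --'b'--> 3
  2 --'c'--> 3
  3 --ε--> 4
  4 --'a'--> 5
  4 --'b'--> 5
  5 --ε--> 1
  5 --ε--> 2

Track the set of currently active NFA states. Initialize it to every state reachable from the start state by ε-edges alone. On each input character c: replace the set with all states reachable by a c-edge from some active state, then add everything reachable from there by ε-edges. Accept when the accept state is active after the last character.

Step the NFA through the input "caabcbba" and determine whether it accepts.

initial (ε-close {0}): {0,1,2}
'c' @ 1: {3,4}
'a' @ 2: {1,2,5}  [accepting]
'a' @ 3: {3,4}
'b' @ 4: {1,2,5}  [accepting]
'c' @ 5: {3,4}
'b' @ 6: {1,2,5}  [accepting]
'b' @ 7: {3,4}
'a' @ 8: {1,2,5}  [accepting]
end set {1,2,5} — state 1 in

Answer: ACCEPT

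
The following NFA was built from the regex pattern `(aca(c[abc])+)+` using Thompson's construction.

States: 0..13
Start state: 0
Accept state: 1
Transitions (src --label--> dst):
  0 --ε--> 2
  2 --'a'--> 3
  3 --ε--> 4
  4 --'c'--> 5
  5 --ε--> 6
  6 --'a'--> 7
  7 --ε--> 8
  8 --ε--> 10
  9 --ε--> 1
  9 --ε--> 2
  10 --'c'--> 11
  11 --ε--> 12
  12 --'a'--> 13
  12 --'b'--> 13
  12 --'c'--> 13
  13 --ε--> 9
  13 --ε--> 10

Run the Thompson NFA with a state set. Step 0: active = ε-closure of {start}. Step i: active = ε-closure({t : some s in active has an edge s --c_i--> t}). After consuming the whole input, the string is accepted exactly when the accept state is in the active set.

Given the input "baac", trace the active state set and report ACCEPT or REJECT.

Answer: REJECT

Steps:
initial (ε-close {0}): {0,2}
'b' @ 1: {}  — no active states
rest 'aac' ignored (set empty)
end set {} — state 1 not in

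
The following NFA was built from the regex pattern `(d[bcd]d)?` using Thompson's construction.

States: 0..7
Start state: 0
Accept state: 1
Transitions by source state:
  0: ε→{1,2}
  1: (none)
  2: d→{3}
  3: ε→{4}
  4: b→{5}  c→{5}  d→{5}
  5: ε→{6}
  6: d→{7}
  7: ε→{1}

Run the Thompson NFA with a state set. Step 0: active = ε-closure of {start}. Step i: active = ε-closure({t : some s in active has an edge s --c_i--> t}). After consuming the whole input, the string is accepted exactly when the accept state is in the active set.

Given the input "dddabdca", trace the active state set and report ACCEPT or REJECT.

initial (ε-close {0}): {0,1,2}
'd' @ 1: {3,4}
'd' @ 2: {5,6}
'd' @ 3: {1,7}  ✓accept
'a' @ 4: {}  — dead — no transitions
rest 'bdca' ignored (set empty)
after full input: {}  (accept=1 not in)

Answer: REJECT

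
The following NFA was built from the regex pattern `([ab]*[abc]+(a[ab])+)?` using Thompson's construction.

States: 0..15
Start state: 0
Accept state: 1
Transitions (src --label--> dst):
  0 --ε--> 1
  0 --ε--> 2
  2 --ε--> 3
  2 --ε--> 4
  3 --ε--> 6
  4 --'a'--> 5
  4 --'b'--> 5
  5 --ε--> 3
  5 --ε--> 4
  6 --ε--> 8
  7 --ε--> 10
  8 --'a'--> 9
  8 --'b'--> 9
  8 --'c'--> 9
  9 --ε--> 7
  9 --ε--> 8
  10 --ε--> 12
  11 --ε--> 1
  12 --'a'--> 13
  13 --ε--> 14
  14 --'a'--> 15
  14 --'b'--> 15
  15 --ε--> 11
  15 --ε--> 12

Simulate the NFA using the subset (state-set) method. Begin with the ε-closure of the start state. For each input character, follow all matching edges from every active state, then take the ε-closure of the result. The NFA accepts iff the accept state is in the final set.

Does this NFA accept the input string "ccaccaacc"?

initial (ε-close {0}): {0,1,2,3,4,6,8}
'c' @ 1: {7,8,9,10,12}
'c' @ 2: {7,8,9,10,12}
'a' @ 3: {7,8,9,10,12,13,14}
'c' @ 4: {7,8,9,10,12}
'c' @ 5: {7,8,9,10,12}
'a' @ 6: {7,8,9,10,12,13,14}
'a' @ 7: {1,7,8,9,10,11,12,13,14,15}  (accept∈set)
'c' @ 8: {7,8,9,10,12}
'c' @ 9: {7,8,9,10,12}
end set {7,8,9,10,12} — state 1 not in

Answer: REJECT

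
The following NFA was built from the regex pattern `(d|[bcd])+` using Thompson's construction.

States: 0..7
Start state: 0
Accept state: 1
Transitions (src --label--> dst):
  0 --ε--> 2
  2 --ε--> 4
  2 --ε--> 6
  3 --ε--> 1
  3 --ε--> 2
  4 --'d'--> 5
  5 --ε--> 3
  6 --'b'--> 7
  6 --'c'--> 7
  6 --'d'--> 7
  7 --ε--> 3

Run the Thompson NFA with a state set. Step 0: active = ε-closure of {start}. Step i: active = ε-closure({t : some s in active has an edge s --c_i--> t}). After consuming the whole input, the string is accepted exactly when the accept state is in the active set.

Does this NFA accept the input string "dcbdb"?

Answer: ACCEPT

Steps:
S₀ = ε-closure({0}) = {0,2,4,6}
'd' @ 1: {1,2,3,4,5,6,7}  (accept∈set)
'c' @ 2: {1,2,3,4,6,7}  (accept∈set)
'b' @ 3: {1,2,3,4,6,7}  (accept∈set)
'd' @ 4: {1,2,3,4,5,6,7}  (accept∈set)
'b' @ 5: {1,2,3,4,6,7}  (accept∈set)
end set {1,2,3,4,6,7} — state 1 in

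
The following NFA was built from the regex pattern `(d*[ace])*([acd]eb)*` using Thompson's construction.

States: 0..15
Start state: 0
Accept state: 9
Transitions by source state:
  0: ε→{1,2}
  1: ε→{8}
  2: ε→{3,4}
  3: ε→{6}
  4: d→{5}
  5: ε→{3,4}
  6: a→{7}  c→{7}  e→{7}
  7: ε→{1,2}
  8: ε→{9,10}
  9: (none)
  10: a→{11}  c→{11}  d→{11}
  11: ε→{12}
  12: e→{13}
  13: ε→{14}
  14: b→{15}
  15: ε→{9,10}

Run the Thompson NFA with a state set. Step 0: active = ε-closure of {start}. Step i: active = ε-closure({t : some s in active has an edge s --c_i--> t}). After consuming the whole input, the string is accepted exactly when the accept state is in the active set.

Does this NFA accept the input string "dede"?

Answer: ACCEPT

Trace:
start: ε-closure({0}) = {0,1,2,3,4,6,8,9,10}
'd' @ 1: {3,4,5,6,11,12}
'e' @ 2: {1,2,3,4,6,7,8,9,10,13,14}  (accept∈set)
'd' @ 3: {3,4,5,6,11,12}
'e' @ 4: {1,2,3,4,6,7,8,9,10,13,14}  (accept∈set)
end set {1,2,3,4,6,7,8,9,10,13,14} — state 9 in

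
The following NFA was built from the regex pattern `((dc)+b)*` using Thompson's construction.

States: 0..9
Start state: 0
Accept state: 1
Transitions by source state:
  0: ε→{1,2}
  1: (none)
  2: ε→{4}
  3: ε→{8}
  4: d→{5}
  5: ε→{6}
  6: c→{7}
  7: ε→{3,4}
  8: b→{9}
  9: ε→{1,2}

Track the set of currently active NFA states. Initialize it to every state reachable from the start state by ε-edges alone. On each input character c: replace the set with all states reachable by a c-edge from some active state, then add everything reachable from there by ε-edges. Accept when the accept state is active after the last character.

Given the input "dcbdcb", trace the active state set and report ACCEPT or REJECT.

start: ε-closure({0}) = {0,1,2,4}
'd' @ 1: {5,6}
'c' @ 2: {3,4,7,8}
'b' @ 3: {1,2,4,9}  (accept∈set)
'd' @ 4: {5,6}
'c' @ 5: {3,4,7,8}
'b' @ 6: {1,2,4,9}  (accept∈set)
end set {1,2,4,9} — state 1 in

Answer: ACCEPT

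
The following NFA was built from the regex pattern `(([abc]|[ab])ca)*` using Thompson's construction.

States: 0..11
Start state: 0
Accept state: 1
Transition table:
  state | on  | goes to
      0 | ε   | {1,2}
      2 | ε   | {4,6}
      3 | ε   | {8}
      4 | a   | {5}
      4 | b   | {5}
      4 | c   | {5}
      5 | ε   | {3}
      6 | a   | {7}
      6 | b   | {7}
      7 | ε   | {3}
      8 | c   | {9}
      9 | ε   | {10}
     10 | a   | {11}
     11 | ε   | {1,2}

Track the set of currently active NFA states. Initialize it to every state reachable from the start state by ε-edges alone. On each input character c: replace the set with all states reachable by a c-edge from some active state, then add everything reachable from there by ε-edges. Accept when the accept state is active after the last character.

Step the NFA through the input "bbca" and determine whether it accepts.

Answer: REJECT

Steps:
S₀ = ε-closure({0}) = {0,1,2,4,6}
'b' @ 1: {3,5,7,8}
'b' @ 2: {}  — state set empty
rest 'ca' ignored (set empty)
final: {}; accept 1 not in set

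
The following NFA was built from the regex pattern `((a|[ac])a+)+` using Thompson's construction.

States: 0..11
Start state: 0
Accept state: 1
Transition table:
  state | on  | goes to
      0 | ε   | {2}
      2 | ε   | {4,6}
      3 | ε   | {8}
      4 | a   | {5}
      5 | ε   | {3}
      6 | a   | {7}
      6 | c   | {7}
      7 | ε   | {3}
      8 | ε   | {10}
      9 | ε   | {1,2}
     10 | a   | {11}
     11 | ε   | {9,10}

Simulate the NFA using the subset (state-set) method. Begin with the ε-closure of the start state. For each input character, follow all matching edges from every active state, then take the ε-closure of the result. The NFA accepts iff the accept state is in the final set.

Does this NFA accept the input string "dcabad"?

start: ε-closure({0}) = {0,2,4,6}
'd' @ 1: {}  — dead — no transitions
rest 'cabad' ignored (set empty)
final: {}; accept 1 not in set

Answer: REJECT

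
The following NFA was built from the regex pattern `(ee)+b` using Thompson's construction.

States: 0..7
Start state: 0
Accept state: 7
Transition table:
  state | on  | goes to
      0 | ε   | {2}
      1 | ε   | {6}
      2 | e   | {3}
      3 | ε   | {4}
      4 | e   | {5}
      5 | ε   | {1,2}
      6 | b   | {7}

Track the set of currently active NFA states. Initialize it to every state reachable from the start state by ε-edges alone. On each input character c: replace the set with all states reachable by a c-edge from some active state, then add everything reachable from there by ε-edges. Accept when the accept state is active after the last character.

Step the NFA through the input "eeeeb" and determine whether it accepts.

S₀ = ε-closure({0}) = {0,2}
'e' @ 1: {3,4}
'e' @ 2: {1,2,5,6}
'e' @ 3: {3,4}
'e' @ 4: {1,2,5,6}
'b' @ 5: {7}  [accepting]
after full input: {7}  (accept=7 in)

Answer: ACCEPT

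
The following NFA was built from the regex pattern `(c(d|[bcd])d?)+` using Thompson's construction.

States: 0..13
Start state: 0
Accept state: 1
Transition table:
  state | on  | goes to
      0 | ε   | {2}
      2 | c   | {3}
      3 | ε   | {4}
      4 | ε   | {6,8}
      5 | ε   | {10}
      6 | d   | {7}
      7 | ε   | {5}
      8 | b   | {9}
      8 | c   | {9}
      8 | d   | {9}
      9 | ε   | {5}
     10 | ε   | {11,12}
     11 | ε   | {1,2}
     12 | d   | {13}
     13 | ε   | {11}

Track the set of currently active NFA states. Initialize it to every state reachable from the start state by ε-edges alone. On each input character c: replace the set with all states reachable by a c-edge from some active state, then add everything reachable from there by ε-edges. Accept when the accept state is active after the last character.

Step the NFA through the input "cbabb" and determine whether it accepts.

Answer: REJECT

Trace:
initial (ε-close {0}): {0,2}
'c' @ 1: {3,4,6,8}
'b' @ 2: {1,2,5,9,10,11,12}  [accepting]
'a' @ 3: {}  — no active states
rest 'bb' ignored (set empty)
final: {}; accept 1 not in set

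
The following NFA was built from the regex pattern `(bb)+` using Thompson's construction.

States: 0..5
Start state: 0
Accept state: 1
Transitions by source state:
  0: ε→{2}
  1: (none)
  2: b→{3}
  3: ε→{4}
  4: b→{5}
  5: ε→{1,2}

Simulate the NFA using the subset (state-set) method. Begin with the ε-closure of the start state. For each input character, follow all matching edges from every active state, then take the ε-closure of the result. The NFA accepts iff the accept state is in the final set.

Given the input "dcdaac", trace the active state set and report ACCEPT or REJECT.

start: ε-closure({0}) = {0,2}
'd' @ 1: {}  — no active states
rest 'cdaac' ignored (set empty)
final: {}; accept 1 not in set

Answer: REJECT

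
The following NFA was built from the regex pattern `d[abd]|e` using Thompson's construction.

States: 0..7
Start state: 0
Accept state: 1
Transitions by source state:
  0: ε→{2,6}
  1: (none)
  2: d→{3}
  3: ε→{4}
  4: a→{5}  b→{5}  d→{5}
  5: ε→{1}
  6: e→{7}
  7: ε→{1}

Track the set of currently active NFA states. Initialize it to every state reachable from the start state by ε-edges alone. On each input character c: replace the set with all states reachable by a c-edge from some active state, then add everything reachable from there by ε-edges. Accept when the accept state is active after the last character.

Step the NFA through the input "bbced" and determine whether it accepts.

Answer: REJECT

Steps:
start: ε-closure({0}) = {0,2,6}
'b' @ 1: {}  — dead — no transitions
rest 'bced' ignored (set empty)
end set {} — state 1 not in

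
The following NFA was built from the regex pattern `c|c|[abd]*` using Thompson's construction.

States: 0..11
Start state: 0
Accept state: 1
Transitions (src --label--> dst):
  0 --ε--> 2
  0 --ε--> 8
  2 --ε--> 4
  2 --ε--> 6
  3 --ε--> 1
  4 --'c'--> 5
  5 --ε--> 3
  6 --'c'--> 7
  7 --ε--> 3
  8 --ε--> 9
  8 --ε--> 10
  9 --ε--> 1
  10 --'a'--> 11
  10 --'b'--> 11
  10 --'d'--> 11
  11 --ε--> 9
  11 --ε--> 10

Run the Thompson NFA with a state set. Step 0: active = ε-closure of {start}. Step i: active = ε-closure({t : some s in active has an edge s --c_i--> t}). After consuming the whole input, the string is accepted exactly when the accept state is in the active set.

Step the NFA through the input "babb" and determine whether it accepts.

Answer: ACCEPT

Derivation:
start: ε-closure({0}) = {0,1,2,4,6,8,9,10}
'b' @ 1: {1,9,10,11}  [accepting]
'a' @ 2: {1,9,10,11}  [accepting]
'b' @ 3: {1,9,10,11}  [accepting]
'b' @ 4: {1,9,10,11}  [accepting]
final: {1,9,10,11}; accept 1 in set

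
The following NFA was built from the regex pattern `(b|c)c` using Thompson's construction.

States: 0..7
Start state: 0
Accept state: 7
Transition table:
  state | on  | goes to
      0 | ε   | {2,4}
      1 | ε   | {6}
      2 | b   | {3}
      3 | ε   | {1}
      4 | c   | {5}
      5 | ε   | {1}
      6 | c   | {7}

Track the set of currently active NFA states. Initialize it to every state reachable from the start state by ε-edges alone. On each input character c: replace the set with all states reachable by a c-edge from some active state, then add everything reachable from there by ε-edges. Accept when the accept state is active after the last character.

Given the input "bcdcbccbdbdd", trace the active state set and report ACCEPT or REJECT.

Answer: REJECT

Steps:
start: ε-closure({0}) = {0,2,4}
'b' @ 1: {1,3,6}
'c' @ 2: {7}  ✓accept
'd' @ 3: {}  — no active states
rest 'cbccbdbdd' ignored (set empty)
after full input: {}  (accept=7 not in)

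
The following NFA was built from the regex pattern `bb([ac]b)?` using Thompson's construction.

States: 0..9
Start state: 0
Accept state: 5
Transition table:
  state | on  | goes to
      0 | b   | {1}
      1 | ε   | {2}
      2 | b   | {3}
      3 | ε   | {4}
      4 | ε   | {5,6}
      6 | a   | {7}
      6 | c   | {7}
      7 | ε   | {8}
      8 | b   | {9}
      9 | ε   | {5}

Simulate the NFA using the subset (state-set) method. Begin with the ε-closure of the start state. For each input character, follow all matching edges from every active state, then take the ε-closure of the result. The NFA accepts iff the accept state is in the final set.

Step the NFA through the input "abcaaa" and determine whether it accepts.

initial (ε-close {0}): {0}
'a' @ 1: {}  — no active states
rest 'bcaaa' ignored (set empty)
after full input: {}  (accept=5 not in)

Answer: REJECT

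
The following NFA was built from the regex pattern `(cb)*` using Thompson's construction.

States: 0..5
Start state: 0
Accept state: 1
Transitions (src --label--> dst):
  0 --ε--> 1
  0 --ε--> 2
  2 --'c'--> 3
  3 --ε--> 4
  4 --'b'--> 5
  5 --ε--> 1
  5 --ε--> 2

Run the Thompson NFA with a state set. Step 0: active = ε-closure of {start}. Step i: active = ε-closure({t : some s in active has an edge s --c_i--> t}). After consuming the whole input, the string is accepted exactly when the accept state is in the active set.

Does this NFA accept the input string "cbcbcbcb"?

start: ε-closure({0}) = {0,1,2}
'c' @ 1: {3,4}
'b' @ 2: {1,2,5}  (accept∈set)
'c' @ 3: {3,4}
'b' @ 4: {1,2,5}  (accept∈set)
'c' @ 5: {3,4}
'b' @ 6: {1,2,5}  (accept∈set)
'c' @ 7: {3,4}
'b' @ 8: {1,2,5}  (accept∈set)
end set {1,2,5} — state 1 in

Answer: ACCEPT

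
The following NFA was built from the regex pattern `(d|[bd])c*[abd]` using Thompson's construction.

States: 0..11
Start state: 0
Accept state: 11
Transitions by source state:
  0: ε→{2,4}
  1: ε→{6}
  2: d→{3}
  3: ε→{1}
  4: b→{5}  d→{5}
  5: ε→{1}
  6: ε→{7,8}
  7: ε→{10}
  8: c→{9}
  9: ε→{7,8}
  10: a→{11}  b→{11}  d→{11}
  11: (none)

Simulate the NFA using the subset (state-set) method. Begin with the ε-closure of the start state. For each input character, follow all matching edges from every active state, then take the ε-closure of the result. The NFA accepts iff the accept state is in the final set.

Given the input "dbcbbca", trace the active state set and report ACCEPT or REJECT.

Answer: REJECT

Steps:
start: ε-closure({0}) = {0,2,4}
'd' @ 1: {1,3,5,6,7,8,10}
'b' @ 2: {11}  [accepting]
'c' @ 3: {}  — dead — no transitions
rest 'bbca' ignored (set empty)
final: {}; accept 11 not in set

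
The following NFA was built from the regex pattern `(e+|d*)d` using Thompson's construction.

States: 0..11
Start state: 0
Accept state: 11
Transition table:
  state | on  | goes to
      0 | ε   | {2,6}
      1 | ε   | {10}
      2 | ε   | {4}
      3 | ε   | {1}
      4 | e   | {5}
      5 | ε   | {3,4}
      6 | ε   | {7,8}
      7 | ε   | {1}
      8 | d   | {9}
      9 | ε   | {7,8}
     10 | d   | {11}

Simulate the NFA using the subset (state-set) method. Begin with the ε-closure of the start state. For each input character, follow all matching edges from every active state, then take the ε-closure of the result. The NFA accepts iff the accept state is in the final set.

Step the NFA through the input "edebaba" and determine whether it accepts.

Answer: REJECT

Derivation:
initial (ε-close {0}): {0,1,2,4,6,7,8,10}
'e' @ 1: {1,3,4,5,10}
'd' @ 2: {11}  (accept∈set)
'e' @ 3: {}  — state set empty
rest 'baba' ignored (set empty)
after full input: {}  (accept=11 not in)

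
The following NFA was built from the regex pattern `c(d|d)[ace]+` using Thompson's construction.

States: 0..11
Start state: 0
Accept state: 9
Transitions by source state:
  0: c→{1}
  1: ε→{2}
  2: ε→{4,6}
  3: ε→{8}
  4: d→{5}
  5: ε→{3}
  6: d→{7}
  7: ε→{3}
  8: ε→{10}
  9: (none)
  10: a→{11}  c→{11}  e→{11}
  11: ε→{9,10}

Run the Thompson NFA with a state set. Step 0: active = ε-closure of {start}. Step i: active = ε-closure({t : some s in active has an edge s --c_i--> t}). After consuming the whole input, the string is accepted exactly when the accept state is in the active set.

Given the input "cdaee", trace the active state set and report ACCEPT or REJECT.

initial (ε-close {0}): {0}
'c' @ 1: {1,2,4,6}
'd' @ 2: {3,5,7,8,10}
'a' @ 3: {9,10,11}  (accept∈set)
'e' @ 4: {9,10,11}  (accept∈set)
'e' @ 5: {9,10,11}  (accept∈set)
after full input: {9,10,11}  (accept=9 in)

Answer: ACCEPT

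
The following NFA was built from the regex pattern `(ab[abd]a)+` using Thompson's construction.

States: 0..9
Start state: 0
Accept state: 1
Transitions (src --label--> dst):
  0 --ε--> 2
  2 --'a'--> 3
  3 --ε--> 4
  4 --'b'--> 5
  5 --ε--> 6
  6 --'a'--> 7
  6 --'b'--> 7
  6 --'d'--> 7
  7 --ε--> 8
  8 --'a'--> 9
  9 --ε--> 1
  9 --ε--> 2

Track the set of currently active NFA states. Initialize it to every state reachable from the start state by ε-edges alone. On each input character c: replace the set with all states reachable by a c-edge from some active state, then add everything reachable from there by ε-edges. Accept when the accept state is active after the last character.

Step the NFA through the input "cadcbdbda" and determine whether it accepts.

Answer: REJECT

Derivation:
S₀ = ε-closure({0}) = {0,2}
'c' @ 1: {}  — state set empty
rest 'adcbdbda' ignored (set empty)
after full input: {}  (accept=1 not in)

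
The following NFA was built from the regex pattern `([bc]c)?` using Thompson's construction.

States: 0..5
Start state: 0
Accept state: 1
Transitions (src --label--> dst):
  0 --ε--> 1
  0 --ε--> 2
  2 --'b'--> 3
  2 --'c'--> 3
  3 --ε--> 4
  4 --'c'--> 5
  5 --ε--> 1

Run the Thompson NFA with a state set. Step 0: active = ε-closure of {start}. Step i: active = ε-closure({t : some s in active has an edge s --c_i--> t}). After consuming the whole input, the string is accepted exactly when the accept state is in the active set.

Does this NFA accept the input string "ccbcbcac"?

S₀ = ε-closure({0}) = {0,1,2}
'c' @ 1: {3,4}
'c' @ 2: {1,5}  ✓accept
'b' @ 3: {}  — state set empty
rest 'cbcac' ignored (set empty)
final: {}; accept 1 not in set

Answer: REJECT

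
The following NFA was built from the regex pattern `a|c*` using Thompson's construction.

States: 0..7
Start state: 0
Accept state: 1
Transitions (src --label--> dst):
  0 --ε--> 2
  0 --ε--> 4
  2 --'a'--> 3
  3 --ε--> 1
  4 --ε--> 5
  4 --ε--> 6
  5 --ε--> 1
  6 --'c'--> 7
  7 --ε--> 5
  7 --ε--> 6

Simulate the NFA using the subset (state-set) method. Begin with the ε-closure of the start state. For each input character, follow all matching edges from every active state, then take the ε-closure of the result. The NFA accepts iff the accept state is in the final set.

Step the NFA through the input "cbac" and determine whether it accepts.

Answer: REJECT

Trace:
initial (ε-close {0}): {0,1,2,4,5,6}
'c' @ 1: {1,5,6,7}  [accepting]
'b' @ 2: {}  — state set empty
rest 'ac' ignored (set empty)
final: {}; accept 1 not in set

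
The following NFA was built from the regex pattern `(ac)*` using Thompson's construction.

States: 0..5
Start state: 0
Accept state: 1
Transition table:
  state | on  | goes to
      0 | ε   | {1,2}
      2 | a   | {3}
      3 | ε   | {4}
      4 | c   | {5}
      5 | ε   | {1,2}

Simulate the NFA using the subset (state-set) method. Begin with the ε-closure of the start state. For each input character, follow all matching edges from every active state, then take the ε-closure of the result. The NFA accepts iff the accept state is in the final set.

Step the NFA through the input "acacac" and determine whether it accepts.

S₀ = ε-closure({0}) = {0,1,2}
'a' @ 1: {3,4}
'c' @ 2: {1,2,5}  (accept∈set)
'a' @ 3: {3,4}
'c' @ 4: {1,2,5}  (accept∈set)
'a' @ 5: {3,4}
'c' @ 6: {1,2,5}  (accept∈set)
end set {1,2,5} — state 1 in

Answer: ACCEPT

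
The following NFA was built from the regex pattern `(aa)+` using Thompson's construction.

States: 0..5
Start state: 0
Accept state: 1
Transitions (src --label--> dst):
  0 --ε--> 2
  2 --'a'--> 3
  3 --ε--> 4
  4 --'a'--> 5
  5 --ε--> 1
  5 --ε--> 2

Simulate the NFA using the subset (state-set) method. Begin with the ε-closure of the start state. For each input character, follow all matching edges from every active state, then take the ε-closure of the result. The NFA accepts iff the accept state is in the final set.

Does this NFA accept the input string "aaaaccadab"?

Answer: REJECT

Steps:
start: ε-closure({0}) = {0,2}
'a' @ 1: {3,4}
'a' @ 2: {1,2,5}  [accepting]
'a' @ 3: {3,4}
'a' @ 4: {1,2,5}  [accepting]
'c' @ 5: {}  — state set empty
rest 'cadab' ignored (set empty)
end set {} — state 1 not in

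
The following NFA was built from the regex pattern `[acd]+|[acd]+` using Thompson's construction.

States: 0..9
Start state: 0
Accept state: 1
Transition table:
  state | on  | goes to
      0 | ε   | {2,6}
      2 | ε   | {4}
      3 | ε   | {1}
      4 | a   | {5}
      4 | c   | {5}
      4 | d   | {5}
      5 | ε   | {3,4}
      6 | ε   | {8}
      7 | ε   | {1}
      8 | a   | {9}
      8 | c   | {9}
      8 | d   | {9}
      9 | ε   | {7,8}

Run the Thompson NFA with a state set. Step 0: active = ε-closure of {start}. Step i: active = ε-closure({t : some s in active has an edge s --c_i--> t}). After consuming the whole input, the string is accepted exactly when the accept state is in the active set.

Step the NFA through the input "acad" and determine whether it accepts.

Answer: ACCEPT

Steps:
S₀ = ε-closure({0}) = {0,2,4,6,8}
'a' @ 1: {1,3,4,5,7,8,9}  (accept∈set)
'c' @ 2: {1,3,4,5,7,8,9}  (accept∈set)
'a' @ 3: {1,3,4,5,7,8,9}  (accept∈set)
'd' @ 4: {1,3,4,5,7,8,9}  (accept∈set)
after full input: {1,3,4,5,7,8,9}  (accept=1 in)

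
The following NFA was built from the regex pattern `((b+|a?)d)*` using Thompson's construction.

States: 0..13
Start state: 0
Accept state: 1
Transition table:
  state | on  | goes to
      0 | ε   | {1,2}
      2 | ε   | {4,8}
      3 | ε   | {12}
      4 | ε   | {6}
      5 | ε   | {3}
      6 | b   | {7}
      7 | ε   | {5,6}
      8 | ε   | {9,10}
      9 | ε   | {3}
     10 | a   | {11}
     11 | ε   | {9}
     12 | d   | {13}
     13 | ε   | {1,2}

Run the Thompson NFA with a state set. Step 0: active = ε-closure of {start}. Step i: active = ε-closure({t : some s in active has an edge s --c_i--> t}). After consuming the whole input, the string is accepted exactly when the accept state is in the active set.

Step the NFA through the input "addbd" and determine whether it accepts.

start: ε-closure({0}) = {0,1,2,3,4,6,8,9,10,12}
'a' @ 1: {3,9,11,12}
'd' @ 2: {1,2,3,4,6,8,9,10,12,13}  [accepting]
'd' @ 3: {1,2,3,4,6,8,9,10,12,13}  [accepting]
'b' @ 4: {3,5,6,7,12}
'd' @ 5: {1,2,3,4,6,8,9,10,12,13}  [accepting]
final: {1,2,3,4,6,8,9,10,12,13}; accept 1 in set

Answer: ACCEPT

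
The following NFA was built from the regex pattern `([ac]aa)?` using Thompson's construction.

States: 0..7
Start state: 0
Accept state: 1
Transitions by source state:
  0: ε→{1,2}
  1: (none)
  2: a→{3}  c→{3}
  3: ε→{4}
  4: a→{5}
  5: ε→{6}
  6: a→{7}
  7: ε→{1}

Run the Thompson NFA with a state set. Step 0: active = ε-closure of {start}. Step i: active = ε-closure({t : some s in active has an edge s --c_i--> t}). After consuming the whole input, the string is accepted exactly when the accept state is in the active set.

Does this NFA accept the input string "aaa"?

initial (ε-close {0}): {0,1,2}
'a' @ 1: {3,4}
'a' @ 2: {5,6}
'a' @ 3: {1,7}  ✓accept
end set {1,7} — state 1 in

Answer: ACCEPT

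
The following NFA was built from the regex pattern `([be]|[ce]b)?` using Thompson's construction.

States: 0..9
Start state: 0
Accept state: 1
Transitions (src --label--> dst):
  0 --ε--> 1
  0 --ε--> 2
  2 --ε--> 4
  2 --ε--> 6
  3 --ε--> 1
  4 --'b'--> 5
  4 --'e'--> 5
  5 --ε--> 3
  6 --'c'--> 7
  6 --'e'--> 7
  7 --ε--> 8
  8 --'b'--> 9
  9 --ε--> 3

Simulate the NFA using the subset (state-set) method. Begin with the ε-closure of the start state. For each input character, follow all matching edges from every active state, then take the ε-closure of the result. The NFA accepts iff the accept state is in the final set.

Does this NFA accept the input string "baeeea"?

Answer: REJECT

Trace:
start: ε-closure({0}) = {0,1,2,4,6}
'b' @ 1: {1,3,5}  [accepting]
'a' @ 2: {}  — no active states
rest 'eeea' ignored (set empty)
end set {} — state 1 not in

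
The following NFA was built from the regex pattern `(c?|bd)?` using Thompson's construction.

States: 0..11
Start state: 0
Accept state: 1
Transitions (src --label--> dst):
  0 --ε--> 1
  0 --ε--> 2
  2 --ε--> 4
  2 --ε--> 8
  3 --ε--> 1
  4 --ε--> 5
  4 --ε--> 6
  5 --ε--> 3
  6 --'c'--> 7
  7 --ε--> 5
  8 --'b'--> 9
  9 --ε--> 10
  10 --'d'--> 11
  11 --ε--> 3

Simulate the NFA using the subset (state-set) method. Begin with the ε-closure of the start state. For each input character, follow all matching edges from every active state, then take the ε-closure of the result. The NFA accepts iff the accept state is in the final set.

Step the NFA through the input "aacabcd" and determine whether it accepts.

start: ε-closure({0}) = {0,1,2,3,4,5,6,8}
'a' @ 1: {}  — state set empty
rest 'acabcd' ignored (set empty)
after full input: {}  (accept=1 not in)

Answer: REJECT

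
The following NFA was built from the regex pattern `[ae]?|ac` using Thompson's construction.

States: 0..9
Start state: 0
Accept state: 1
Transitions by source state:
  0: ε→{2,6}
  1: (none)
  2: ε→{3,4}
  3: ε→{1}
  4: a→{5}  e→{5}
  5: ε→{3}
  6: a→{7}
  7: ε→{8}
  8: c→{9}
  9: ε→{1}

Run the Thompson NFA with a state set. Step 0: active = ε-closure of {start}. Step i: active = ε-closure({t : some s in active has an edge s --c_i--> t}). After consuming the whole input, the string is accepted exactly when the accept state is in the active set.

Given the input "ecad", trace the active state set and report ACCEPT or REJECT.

initial (ε-close {0}): {0,1,2,3,4,6}
'e' @ 1: {1,3,5}  ✓accept
'c' @ 2: {}  — no active states
rest 'ad' ignored (set empty)
end set {} — state 1 not in

Answer: REJECT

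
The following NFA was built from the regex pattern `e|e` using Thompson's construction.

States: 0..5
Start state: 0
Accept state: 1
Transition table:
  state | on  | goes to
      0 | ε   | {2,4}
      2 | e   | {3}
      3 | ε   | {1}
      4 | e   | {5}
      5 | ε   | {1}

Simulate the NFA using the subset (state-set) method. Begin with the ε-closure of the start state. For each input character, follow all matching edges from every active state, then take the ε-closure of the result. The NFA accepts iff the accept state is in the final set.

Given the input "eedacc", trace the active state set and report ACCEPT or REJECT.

start: ε-closure({0}) = {0,2,4}
'e' @ 1: {1,3,5}  ✓accept
'e' @ 2: {}  — no active states
rest 'dacc' ignored (set empty)
after full input: {}  (accept=1 not in)

Answer: REJECT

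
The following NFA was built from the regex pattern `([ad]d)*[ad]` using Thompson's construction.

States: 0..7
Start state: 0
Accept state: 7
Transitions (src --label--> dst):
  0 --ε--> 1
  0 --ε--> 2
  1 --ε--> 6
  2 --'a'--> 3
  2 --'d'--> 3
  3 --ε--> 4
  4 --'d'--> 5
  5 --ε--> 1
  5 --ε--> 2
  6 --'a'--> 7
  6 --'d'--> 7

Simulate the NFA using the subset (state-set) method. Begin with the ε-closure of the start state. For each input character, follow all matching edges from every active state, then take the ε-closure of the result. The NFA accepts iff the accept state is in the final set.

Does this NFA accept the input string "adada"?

S₀ = ε-closure({0}) = {0,1,2,6}
'a' @ 1: {3,4,7}  [accepting]
'd' @ 2: {1,2,5,6}
'a' @ 3: {3,4,7}  [accepting]
'd' @ 4: {1,2,5,6}
'a' @ 5: {3,4,7}  [accepting]
final: {3,4,7}; accept 7 in set

Answer: ACCEPT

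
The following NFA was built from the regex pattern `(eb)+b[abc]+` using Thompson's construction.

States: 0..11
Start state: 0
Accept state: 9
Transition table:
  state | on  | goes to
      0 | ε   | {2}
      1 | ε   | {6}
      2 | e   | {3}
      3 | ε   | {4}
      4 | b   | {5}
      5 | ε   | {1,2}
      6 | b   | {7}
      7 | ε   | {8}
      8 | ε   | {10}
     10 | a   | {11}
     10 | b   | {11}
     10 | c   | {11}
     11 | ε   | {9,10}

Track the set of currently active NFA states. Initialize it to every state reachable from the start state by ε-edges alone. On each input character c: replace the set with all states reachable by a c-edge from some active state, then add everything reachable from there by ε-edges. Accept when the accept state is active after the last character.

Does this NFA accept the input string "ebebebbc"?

Answer: ACCEPT

Derivation:
start: ε-closure({0}) = {0,2}
'e' @ 1: {3,4}
'b' @ 2: {1,2,5,6}
'e' @ 3: {3,4}
'b' @ 4: {1,2,5,6}
'e' @ 5: {3,4}
'b' @ 6: {1,2,5,6}
'b' @ 7: {7,8,10}
'c' @ 8: {9,10,11}  (accept∈set)
end set {9,10,11} — state 9 in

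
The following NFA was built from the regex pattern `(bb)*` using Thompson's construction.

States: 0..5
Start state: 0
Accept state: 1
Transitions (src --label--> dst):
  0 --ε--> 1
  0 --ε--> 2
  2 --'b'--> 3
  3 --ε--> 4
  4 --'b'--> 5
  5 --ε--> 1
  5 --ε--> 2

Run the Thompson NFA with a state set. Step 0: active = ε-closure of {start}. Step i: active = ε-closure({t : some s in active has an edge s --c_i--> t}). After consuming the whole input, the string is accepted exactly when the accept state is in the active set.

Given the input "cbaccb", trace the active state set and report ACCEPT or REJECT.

Answer: REJECT

Trace:
start: ε-closure({0}) = {0,1,2}
'c' @ 1: {}  — dead — no transitions
rest 'baccb' ignored (set empty)
end set {} — state 1 not in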